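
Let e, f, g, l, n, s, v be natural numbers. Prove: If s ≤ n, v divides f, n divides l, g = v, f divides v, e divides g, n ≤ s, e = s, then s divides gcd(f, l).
v divides f and f divides v, therefore v = f. g = v, so g = f. Since e divides g, e divides f. Since e = s, s divides f. n ≤ s and s ≤ n, therefore n = s. Since n divides l, s divides l. s divides f, so s divides gcd(f, l).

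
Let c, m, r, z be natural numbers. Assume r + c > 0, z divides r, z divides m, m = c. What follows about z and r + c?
z ≤ r + c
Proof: m = c and z divides m, thus z divides c. z divides r, so z divides r + c. From r + c > 0, z ≤ r + c.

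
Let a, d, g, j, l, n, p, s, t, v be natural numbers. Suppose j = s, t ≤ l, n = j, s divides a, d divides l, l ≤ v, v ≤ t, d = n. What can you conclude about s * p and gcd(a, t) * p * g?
s * p divides gcd(a, t) * p * g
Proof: From n = j and j = s, n = s. l ≤ v and v ≤ t, hence l ≤ t. t ≤ l, so l = t. Since d = n and d divides l, n divides l. l = t, so n divides t. n = s, so s divides t. s divides a, so s divides gcd(a, t). Then s * p divides gcd(a, t) * p. Then s * p divides gcd(a, t) * p * g.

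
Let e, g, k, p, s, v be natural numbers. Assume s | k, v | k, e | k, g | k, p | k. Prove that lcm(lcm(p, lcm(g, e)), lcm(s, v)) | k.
Since g | k and e | k, lcm(g, e) | k. p | k, so lcm(p, lcm(g, e)) | k. s | k and v | k, thus lcm(s, v) | k. lcm(p, lcm(g, e)) | k, so lcm(lcm(p, lcm(g, e)), lcm(s, v)) | k.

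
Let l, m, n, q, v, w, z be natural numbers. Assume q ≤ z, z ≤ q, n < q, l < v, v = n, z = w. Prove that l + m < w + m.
Since q ≤ z and z ≤ q, q = z. Since z = w, q = w. From v = n and l < v, l < n. Since n < q, l < q. From q = w, l < w. Then l + m < w + m.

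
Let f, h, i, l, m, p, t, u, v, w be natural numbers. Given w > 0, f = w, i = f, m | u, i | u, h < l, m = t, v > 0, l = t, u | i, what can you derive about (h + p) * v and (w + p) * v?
(h + p) * v < (w + p) * v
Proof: l = t and h < l, therefore h < t. u | i and i | u, hence u = i. i = f and f = w, therefore i = w. u = i, so u = w. Since m = t and m | u, t | u. u = w, so t | w. Since w > 0, t ≤ w. Since h < t, h < w. Then h + p < w + p. From v > 0, (h + p) * v < (w + p) * v.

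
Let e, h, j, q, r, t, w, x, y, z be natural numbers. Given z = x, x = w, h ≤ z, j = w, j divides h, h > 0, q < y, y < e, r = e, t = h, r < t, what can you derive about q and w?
q < w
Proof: z = x and x = w, thus z = w. Since h ≤ z, h ≤ w. j = w and j divides h, thus w divides h. Since h > 0, w ≤ h. h ≤ w, so h = w. q < y and y < e, thus q < e. t = h and r < t, therefore r < h. r = e, so e < h. Since q < e, q < h. Since h = w, q < w.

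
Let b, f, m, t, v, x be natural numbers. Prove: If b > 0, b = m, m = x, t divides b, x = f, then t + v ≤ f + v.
From b = m and m = x, b = x. x = f, so b = f. From t divides b and b > 0, t ≤ b. Since b = f, t ≤ f. Then t + v ≤ f + v.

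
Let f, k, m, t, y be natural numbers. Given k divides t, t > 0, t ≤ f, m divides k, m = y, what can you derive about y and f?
y ≤ f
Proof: m divides k and k divides t, hence m divides t. Since t > 0, m ≤ t. Since t ≤ f, m ≤ f. From m = y, y ≤ f.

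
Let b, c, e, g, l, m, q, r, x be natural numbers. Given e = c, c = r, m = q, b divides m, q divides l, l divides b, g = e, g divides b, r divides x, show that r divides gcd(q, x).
Since e = c and c = r, e = r. m = q and b divides m, therefore b divides q. From q divides l and l divides b, q divides b. b divides q, so b = q. g = e and g divides b, thus e divides b. Since b = q, e divides q. e = r, so r divides q. Since r divides x, r divides gcd(q, x).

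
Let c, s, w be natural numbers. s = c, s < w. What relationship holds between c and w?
c < w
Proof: Since s = c and s < w, by substitution, c < w.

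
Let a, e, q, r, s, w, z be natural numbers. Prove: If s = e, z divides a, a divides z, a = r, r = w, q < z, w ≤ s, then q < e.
Since z divides a and a divides z, z = a. a = r, so z = r. r = w, so z = w. q < z, so q < w. Since w ≤ s, q < s. Since s = e, q < e.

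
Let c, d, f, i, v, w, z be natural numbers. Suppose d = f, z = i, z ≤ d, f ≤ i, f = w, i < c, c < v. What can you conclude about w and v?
w < v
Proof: z = i and z ≤ d, so i ≤ d. d = f, so i ≤ f. f ≤ i, so i = f. f = w, so i = w. i < c and c < v, thus i < v. i = w, so w < v.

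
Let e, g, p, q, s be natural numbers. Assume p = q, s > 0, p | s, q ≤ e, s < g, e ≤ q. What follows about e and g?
e < g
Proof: From q ≤ e and e ≤ q, q = e. Since p = q, p = e. Since p | s and s > 0, p ≤ s. s < g, so p < g. p = e, so e < g.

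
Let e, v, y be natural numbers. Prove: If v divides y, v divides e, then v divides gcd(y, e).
Because v divides y and v divides e, because common divisors divide the gcd, v divides gcd(y, e).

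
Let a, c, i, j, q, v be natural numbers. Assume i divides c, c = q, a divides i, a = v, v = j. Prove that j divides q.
a = v and v = j, thus a = j. From a divides i and i divides c, a divides c. c = q, so a divides q. Since a = j, j divides q.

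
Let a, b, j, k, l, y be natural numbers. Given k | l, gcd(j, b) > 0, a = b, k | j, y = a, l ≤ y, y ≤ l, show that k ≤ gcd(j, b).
Since l ≤ y and y ≤ l, l = y. Since y = a and a = b, y = b. l = y, so l = b. Since k | l, k | b. Since k | j, k | gcd(j, b). Since gcd(j, b) > 0, k ≤ gcd(j, b).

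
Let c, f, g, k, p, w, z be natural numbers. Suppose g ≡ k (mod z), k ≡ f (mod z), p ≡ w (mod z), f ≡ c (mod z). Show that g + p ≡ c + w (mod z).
g ≡ k (mod z) and k ≡ f (mod z), thus g ≡ f (mod z). Since f ≡ c (mod z), g ≡ c (mod z). Since p ≡ w (mod z), g + p ≡ c + w (mod z).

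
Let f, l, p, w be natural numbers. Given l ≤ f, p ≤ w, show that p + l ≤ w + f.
From p ≤ w and l ≤ f, by adding inequalities, p + l ≤ w + f.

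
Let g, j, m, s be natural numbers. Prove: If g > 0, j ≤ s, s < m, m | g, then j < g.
Because j ≤ s and s < m, j < m. m | g and g > 0, so m ≤ g. Since j < m, j < g.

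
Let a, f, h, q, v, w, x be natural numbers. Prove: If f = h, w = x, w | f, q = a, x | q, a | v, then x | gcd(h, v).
Because w = x and w | f, x | f. f = h, so x | h. Since q = a and x | q, x | a. a | v, so x | v. Since x | h, x | gcd(h, v).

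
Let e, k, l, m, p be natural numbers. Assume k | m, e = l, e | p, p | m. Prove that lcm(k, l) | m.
e | p and p | m, hence e | m. e = l, so l | m. Since k | m, lcm(k, l) | m.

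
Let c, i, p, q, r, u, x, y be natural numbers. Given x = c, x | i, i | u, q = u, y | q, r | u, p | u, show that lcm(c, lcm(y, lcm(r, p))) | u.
x | i and i | u, thus x | u. x = c, so c | u. From q = u and y | q, y | u. r | u and p | u, so lcm(r, p) | u. Since y | u, lcm(y, lcm(r, p)) | u. Since c | u, lcm(c, lcm(y, lcm(r, p))) | u.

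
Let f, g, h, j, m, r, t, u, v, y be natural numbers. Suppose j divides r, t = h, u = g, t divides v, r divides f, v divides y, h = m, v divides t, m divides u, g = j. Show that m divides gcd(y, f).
v divides t and t divides v, thus v = t. t = h, so v = h. h = m, so v = m. Since v divides y, m divides y. Since u = g and m divides u, m divides g. g = j, so m divides j. Since j divides r, m divides r. Since r divides f, m divides f. From m divides y, m divides gcd(y, f).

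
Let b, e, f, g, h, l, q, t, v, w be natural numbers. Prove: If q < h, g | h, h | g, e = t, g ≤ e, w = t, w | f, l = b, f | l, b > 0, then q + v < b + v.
Since g | h and h | g, g = h. e = t and g ≤ e, hence g ≤ t. g = h, so h ≤ t. Since l = b and f | l, f | b. Since w | f, w | b. w = t, so t | b. b > 0, so t ≤ b. h ≤ t, so h ≤ b. Since q < h, q < b. Then q + v < b + v.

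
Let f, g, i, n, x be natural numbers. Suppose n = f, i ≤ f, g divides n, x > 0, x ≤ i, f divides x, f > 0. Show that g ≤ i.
From f divides x and x > 0, f ≤ x. Because x ≤ i, f ≤ i. Since i ≤ f, f = i. n = f and g divides n, hence g divides f. Since f > 0, g ≤ f. Since f = i, g ≤ i.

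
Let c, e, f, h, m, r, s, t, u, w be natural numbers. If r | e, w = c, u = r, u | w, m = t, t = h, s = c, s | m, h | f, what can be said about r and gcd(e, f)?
r | gcd(e, f)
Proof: Since u = r and u | w, r | w. Since w = c, r | c. From m = t and t = h, m = h. From s = c and s | m, c | m. Since m = h, c | h. r | c, so r | h. Since h | f, r | f. r | e, so r | gcd(e, f).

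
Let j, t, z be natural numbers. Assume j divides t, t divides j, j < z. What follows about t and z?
t < z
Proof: From j divides t and t divides j, j = t. Since j < z, t < z.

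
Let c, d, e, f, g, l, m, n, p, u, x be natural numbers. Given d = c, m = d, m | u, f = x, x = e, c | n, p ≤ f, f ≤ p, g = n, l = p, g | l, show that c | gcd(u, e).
m = d and m | u, so d | u. d = c, so c | u. f = x and x = e, so f = e. p ≤ f and f ≤ p, so p = f. Since l = p and g | l, g | p. Since g = n, n | p. p = f, so n | f. From c | n, c | f. From f = e, c | e. Since c | u, c | gcd(u, e).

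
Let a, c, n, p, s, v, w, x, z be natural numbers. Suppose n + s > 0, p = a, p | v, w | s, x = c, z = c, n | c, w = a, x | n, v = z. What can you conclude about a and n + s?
a ≤ n + s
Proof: x = c and x | n, thus c | n. Since n | c, c = n. v = z and z = c, thus v = c. p | v, so p | c. p = a, so a | c. Because c = n, a | n. w = a and w | s, thus a | s. Since a | n, a | n + s. Since n + s > 0, a ≤ n + s.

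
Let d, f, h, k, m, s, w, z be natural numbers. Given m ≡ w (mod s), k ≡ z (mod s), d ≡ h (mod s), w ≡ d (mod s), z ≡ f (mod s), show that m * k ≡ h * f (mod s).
m ≡ w (mod s) and w ≡ d (mod s), therefore m ≡ d (mod s). Since d ≡ h (mod s), m ≡ h (mod s). Since k ≡ z (mod s) and z ≡ f (mod s), k ≡ f (mod s). m ≡ h (mod s), so m * k ≡ h * f (mod s).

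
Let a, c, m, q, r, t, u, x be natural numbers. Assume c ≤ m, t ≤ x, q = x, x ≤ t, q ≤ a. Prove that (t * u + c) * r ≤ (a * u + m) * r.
x ≤ t and t ≤ x, so x = t. Since q = x, q = t. q ≤ a, so t ≤ a. By multiplying by a non-negative, t * u ≤ a * u. Since c ≤ m, t * u + c ≤ a * u + m. By multiplying by a non-negative, (t * u + c) * r ≤ (a * u + m) * r.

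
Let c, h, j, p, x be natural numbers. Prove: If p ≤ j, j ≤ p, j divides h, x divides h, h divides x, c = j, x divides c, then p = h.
Because p ≤ j and j ≤ p, p = j. x divides h and h divides x, thus x = h. Since c = j and x divides c, x divides j. x = h, so h divides j. Since j divides h, j = h. p = j, so p = h.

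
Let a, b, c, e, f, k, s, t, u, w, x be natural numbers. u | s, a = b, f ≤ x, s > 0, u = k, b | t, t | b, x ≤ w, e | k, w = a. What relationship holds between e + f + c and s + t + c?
e + f + c ≤ s + t + c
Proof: Because u = k and u | s, k | s. Since e | k, e | s. Since s > 0, e ≤ s. b | t and t | b, thus b = t. a = b, so a = t. w = a and x ≤ w, thus x ≤ a. Since a = t, x ≤ t. Since f ≤ x, f ≤ t. Then f + c ≤ t + c. Since e ≤ s, e + f + c ≤ s + t + c.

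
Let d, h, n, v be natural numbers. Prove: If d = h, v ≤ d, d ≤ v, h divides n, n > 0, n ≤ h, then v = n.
v ≤ d and d ≤ v, so v = d. Since d = h, v = h. h divides n and n > 0, so h ≤ n. Since n ≤ h, h = n. v = h, so v = n.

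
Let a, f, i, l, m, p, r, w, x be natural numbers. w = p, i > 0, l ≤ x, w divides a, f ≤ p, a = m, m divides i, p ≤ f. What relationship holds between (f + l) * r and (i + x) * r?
(f + l) * r ≤ (i + x) * r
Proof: p ≤ f and f ≤ p, so p = f. From a = m and w divides a, w divides m. w = p, so p divides m. Since m divides i, p divides i. p = f, so f divides i. Since i > 0, f ≤ i. Since l ≤ x, f + l ≤ i + x. By multiplying by a non-negative, (f + l) * r ≤ (i + x) * r.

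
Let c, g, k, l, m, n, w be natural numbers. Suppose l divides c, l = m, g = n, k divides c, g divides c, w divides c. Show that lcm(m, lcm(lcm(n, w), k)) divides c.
l = m and l divides c, hence m divides c. g = n and g divides c, hence n divides c. w divides c, so lcm(n, w) divides c. Since k divides c, lcm(lcm(n, w), k) divides c. Since m divides c, lcm(m, lcm(lcm(n, w), k)) divides c.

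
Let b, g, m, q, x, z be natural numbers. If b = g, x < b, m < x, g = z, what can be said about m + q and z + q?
m + q < z + q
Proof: b = g and g = z, hence b = z. m < x and x < b, therefore m < b. Since b = z, m < z. Then m + q < z + q.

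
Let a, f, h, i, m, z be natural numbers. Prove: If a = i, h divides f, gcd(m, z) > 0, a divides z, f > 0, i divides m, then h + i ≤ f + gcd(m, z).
Since h divides f and f > 0, h ≤ f. a = i and a divides z, thus i divides z. Since i divides m, i divides gcd(m, z). gcd(m, z) > 0, so i ≤ gcd(m, z). h ≤ f, so h + i ≤ f + gcd(m, z).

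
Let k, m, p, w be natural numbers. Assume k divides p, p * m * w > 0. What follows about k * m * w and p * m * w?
k * m * w ≤ p * m * w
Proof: Because k divides p, k * m divides p * m. Then k * m * w divides p * m * w. Since p * m * w > 0, k * m * w ≤ p * m * w.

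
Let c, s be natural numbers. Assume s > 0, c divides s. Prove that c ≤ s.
c divides s and s > 0. By divisors are at most what they divide, c ≤ s.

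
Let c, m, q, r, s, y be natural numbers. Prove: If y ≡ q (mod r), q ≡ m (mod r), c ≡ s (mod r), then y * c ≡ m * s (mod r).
Because y ≡ q (mod r) and q ≡ m (mod r), y ≡ m (mod r). Combined with c ≡ s (mod r), by multiplying congruences, y * c ≡ m * s (mod r).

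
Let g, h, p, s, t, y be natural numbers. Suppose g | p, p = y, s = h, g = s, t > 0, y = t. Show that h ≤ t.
Since p = y and g | p, g | y. From y = t, g | t. Since g = s, s | t. Since t > 0, s ≤ t. Since s = h, h ≤ t.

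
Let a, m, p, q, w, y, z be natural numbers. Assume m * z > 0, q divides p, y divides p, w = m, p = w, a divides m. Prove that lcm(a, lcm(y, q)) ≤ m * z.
From p = w and w = m, p = m. y divides p and q divides p, so lcm(y, q) divides p. Because p = m, lcm(y, q) divides m. Since a divides m, lcm(a, lcm(y, q)) divides m. Then lcm(a, lcm(y, q)) divides m * z. Since m * z > 0, lcm(a, lcm(y, q)) ≤ m * z.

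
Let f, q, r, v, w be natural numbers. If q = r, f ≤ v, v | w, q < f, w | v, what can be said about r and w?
r < w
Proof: Since q = r and q < f, r < f. Since v | w and w | v, v = w. Since f ≤ v, f ≤ w. r < f, so r < w.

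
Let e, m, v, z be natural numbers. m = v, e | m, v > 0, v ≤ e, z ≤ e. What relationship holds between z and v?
z ≤ v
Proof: Because m = v and e | m, e | v. Since v > 0, e ≤ v. From v ≤ e, e = v. z ≤ e, so z ≤ v.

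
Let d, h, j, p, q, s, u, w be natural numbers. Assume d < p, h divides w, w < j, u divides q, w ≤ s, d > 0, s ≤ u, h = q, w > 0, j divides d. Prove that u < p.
w ≤ s and s ≤ u, thus w ≤ u. Because h = q and h divides w, q divides w. Since u divides q, u divides w. w > 0, so u ≤ w. w ≤ u, so w = u. j divides d and d > 0, thus j ≤ d. w < j, so w < d. Since d < p, w < p. Since w = u, u < p.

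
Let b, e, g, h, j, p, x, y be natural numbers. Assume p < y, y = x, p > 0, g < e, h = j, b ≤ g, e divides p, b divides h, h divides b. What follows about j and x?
j < x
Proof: b divides h and h divides b, hence b = h. h = j, so b = j. e divides p and p > 0, so e ≤ p. g < e, so g < p. b ≤ g, so b < p. Since b = j, j < p. Since p < y, j < y. Since y = x, j < x.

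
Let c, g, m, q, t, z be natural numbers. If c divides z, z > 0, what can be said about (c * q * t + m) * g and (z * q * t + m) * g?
(c * q * t + m) * g ≤ (z * q * t + m) * g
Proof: c divides z and z > 0, thus c ≤ z. By multiplying by a non-negative, c * q ≤ z * q. By multiplying by a non-negative, c * q * t ≤ z * q * t. Then c * q * t + m ≤ z * q * t + m. By multiplying by a non-negative, (c * q * t + m) * g ≤ (z * q * t + m) * g.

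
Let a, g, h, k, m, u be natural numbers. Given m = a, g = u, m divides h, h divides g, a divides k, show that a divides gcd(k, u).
From m = a and m divides h, a divides h. g = u and h divides g, therefore h divides u. a divides h, so a divides u. Since a divides k, a divides gcd(k, u).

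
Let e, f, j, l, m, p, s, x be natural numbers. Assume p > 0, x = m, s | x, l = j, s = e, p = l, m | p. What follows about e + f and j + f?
e + f ≤ j + f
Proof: Because p = l and l = j, p = j. x = m and s | x, hence s | m. Since s = e, e | m. Because m | p, e | p. Since p > 0, e ≤ p. p = j, so e ≤ j. Then e + f ≤ j + f.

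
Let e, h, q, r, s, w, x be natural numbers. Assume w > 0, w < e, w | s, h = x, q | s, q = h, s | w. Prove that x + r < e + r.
q = h and h = x, thus q = x. s | w and w | s, therefore s = w. Because q | s, q | w. Because w > 0, q ≤ w. q = x, so x ≤ w. Because w < e, x < e. Then x + r < e + r.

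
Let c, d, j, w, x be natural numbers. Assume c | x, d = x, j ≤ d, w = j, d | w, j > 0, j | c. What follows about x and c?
x = c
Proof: w = j and d | w, hence d | j. Since j > 0, d ≤ j. j ≤ d, so j = d. Since j | c, d | c. d = x, so x | c. From c | x, c = x. Then x = c.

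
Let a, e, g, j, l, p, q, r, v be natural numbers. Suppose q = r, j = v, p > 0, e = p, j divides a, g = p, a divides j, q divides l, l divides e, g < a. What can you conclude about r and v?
r < v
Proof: q divides l and l divides e, therefore q divides e. Since e = p, q divides p. Since q = r, r divides p. Since p > 0, r ≤ p. a divides j and j divides a, so a = j. Since j = v, a = v. g = p and g < a, hence p < a. Since a = v, p < v. r ≤ p, so r < v.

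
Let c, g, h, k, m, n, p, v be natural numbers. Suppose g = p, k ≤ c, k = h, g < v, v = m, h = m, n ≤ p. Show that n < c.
v = m and g < v, hence g < m. Since g = p, p < m. k = h and h = m, hence k = m. Because k ≤ c, m ≤ c. Since p < m, p < c. n ≤ p, so n < c.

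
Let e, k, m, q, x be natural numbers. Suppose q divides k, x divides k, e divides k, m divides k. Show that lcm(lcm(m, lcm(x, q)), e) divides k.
Since x divides k and q divides k, lcm(x, q) divides k. Since m divides k, lcm(m, lcm(x, q)) divides k. e divides k, so lcm(lcm(m, lcm(x, q)), e) divides k.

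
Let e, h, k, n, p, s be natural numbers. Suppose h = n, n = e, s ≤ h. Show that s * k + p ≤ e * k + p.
h = n and n = e, therefore h = e. s ≤ h, so s ≤ e. By multiplying by a non-negative, s * k ≤ e * k. Then s * k + p ≤ e * k + p.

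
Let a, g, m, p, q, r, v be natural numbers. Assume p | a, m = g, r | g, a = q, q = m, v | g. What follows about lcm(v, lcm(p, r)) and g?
lcm(v, lcm(p, r)) | g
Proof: Because a = q and q = m, a = m. m = g, so a = g. p | a, so p | g. Since r | g, lcm(p, r) | g. Since v | g, lcm(v, lcm(p, r)) | g.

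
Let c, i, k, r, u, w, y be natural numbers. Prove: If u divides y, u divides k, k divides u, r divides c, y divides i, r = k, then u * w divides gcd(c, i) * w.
k divides u and u divides k, so k = u. r = k, so r = u. Since r divides c, u divides c. From u divides y and y divides i, u divides i. Since u divides c, u divides gcd(c, i). Then u * w divides gcd(c, i) * w.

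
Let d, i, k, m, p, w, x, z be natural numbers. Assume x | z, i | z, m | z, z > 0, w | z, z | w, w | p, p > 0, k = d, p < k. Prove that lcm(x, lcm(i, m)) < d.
i | z and m | z, thus lcm(i, m) | z. Because x | z, lcm(x, lcm(i, m)) | z. Since z > 0, lcm(x, lcm(i, m)) ≤ z. w | z and z | w, hence w = z. Because w | p and p > 0, w ≤ p. Since w = z, z ≤ p. Since lcm(x, lcm(i, m)) ≤ z, lcm(x, lcm(i, m)) ≤ p. k = d and p < k, therefore p < d. Since lcm(x, lcm(i, m)) ≤ p, lcm(x, lcm(i, m)) < d.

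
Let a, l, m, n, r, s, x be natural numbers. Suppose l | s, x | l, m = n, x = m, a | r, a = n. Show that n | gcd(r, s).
Because a = n and a | r, n | r. x = m and m = n, therefore x = n. x | l, so n | l. Since l | s, n | s. Since n | r, n | gcd(r, s).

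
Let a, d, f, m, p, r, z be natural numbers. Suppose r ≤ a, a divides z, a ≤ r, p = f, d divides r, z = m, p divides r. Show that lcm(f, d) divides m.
From p = f and p divides r, f divides r. Since d divides r, lcm(f, d) divides r. Because a ≤ r and r ≤ a, a = r. a divides z, so r divides z. Since z = m, r divides m. Since lcm(f, d) divides r, lcm(f, d) divides m.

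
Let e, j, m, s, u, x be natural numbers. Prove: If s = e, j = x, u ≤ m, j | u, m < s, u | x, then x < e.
j = x and j | u, thus x | u. Since u | x, u = x. s = e and m < s, thus m < e. Since u ≤ m, u < e. Since u = x, x < e.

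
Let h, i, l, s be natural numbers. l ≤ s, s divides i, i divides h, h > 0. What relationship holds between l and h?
l ≤ h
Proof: s divides i and i divides h, thus s divides h. Since h > 0, s ≤ h. l ≤ s, so l ≤ h.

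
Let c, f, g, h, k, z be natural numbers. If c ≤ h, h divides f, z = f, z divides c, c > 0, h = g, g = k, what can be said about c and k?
c = k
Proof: Because z = f and z divides c, f divides c. h divides f, so h divides c. c > 0, so h ≤ c. Since c ≤ h, c = h. Since h = g, c = g. g = k, so c = k.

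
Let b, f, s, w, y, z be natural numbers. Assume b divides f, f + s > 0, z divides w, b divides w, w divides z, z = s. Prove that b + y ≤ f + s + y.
w divides z and z divides w, thus w = z. Since z = s, w = s. Since b divides w, b divides s. Since b divides f, b divides f + s. From f + s > 0, b ≤ f + s. Then b + y ≤ f + s + y.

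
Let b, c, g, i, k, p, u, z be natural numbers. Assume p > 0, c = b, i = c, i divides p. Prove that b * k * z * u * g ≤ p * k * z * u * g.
i = c and c = b, thus i = b. i divides p, so b divides p. p > 0, so b ≤ p. By multiplying by a non-negative, b * k ≤ p * k. By multiplying by a non-negative, b * k * z ≤ p * k * z. By multiplying by a non-negative, b * k * z * u ≤ p * k * z * u. By multiplying by a non-negative, b * k * z * u * g ≤ p * k * z * u * g.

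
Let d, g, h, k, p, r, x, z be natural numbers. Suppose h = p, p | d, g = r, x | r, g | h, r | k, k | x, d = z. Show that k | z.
Since k | x and x | r, k | r. Since r | k, r = k. h = p and g | h, hence g | p. Since p | d, g | d. Because d = z, g | z. From g = r, r | z. r = k, so k | z.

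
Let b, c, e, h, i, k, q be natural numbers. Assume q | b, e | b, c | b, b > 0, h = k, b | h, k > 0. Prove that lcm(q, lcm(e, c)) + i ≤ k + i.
From e | b and c | b, lcm(e, c) | b. q | b, so lcm(q, lcm(e, c)) | b. From b > 0, lcm(q, lcm(e, c)) ≤ b. h = k and b | h, hence b | k. k > 0, so b ≤ k. Since lcm(q, lcm(e, c)) ≤ b, lcm(q, lcm(e, c)) ≤ k. Then lcm(q, lcm(e, c)) + i ≤ k + i.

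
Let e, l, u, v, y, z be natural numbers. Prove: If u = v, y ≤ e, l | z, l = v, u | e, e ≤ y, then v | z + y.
l = v and l | z, hence v | z. e ≤ y and y ≤ e, therefore e = y. u = v and u | e, thus v | e. Since e = y, v | y. Since v | z, v | z + y.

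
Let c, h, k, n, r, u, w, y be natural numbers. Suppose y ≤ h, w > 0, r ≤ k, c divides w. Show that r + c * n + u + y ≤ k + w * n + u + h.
c divides w and w > 0, hence c ≤ w. By multiplying by a non-negative, c * n ≤ w * n. Then c * n + u ≤ w * n + u. r ≤ k, so r + c * n + u ≤ k + w * n + u. y ≤ h, so r + c * n + u + y ≤ k + w * n + u + h.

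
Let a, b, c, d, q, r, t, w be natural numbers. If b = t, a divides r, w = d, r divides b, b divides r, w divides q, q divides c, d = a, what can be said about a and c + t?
a divides c + t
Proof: Because w = d and w divides q, d divides q. q divides c, so d divides c. d = a, so a divides c. Because r divides b and b divides r, r = b. Since a divides r, a divides b. Since b = t, a divides t. a divides c, so a divides c + t.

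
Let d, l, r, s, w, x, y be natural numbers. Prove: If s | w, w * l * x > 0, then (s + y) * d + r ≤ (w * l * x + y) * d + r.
From s | w, s | w * l. Then s | w * l * x. Since w * l * x > 0, s ≤ w * l * x. Then s + y ≤ w * l * x + y. Then (s + y) * d ≤ (w * l * x + y) * d. Then (s + y) * d + r ≤ (w * l * x + y) * d + r.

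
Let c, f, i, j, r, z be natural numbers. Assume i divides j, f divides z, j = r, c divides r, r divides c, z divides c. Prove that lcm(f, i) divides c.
Since f divides z and z divides c, f divides c. Because r divides c and c divides r, r = c. j = r and i divides j, thus i divides r. Since r = c, i divides c. f divides c, so lcm(f, i) divides c.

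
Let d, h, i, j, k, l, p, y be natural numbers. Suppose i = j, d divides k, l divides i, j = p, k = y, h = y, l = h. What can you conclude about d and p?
d divides p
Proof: k = y and d divides k, so d divides y. Since i = j and j = p, i = p. l = h and l divides i, hence h divides i. From i = p, h divides p. h = y, so y divides p. Since d divides y, d divides p.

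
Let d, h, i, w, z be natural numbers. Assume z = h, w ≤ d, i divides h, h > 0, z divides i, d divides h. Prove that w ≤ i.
z = h and z divides i, therefore h divides i. i divides h, so h = i. d divides h and h > 0, thus d ≤ h. Since w ≤ d, w ≤ h. Since h = i, w ≤ i.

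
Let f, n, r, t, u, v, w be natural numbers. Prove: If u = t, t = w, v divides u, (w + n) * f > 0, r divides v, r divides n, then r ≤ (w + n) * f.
u = t and t = w, hence u = w. Since v divides u, v divides w. r divides v, so r divides w. Since r divides n, r divides w + n. Then r divides (w + n) * f. Since (w + n) * f > 0, r ≤ (w + n) * f.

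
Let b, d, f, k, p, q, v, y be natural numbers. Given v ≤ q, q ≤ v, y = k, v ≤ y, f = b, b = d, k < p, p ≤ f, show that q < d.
Since v ≤ q and q ≤ v, v = q. Because y = k and v ≤ y, v ≤ k. f = b and b = d, hence f = d. k < p and p ≤ f, so k < f. f = d, so k < d. From v ≤ k, v < d. v = q, so q < d.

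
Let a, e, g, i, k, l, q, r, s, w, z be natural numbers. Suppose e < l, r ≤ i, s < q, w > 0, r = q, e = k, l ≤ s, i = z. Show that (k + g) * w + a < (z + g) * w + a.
From e < l and l ≤ s, e < s. s < q, so e < q. Since e = k, k < q. From r = q and r ≤ i, q ≤ i. Since i = z, q ≤ z. k < q, so k < z. Then k + g < z + g. Combined with w > 0, by multiplying by a positive, (k + g) * w < (z + g) * w. Then (k + g) * w + a < (z + g) * w + a.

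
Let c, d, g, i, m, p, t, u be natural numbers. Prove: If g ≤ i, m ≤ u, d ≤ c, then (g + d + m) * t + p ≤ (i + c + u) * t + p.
Since g ≤ i and d ≤ c, g + d ≤ i + c. Since m ≤ u, g + d + m ≤ i + c + u. By multiplying by a non-negative, (g + d + m) * t ≤ (i + c + u) * t. Then (g + d + m) * t + p ≤ (i + c + u) * t + p.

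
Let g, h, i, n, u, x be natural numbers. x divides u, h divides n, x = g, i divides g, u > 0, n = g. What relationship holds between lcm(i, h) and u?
lcm(i, h) ≤ u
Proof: n = g and h divides n, so h divides g. Since i divides g, lcm(i, h) divides g. Since x = g and x divides u, g divides u. Since lcm(i, h) divides g, lcm(i, h) divides u. u > 0, so lcm(i, h) ≤ u.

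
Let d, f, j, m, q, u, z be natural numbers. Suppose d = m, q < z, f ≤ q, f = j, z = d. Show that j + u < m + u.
Since z = d and d = m, z = m. From f ≤ q and q < z, f < z. f = j, so j < z. Since z = m, j < m. Then j + u < m + u.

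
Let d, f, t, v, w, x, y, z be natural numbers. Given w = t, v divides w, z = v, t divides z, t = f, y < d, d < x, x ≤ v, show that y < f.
From w = t and v divides w, v divides t. z = v and t divides z, hence t divides v. v divides t, so v = t. Since t = f, v = f. Because y < d and d < x, y < x. x ≤ v, so y < v. Since v = f, y < f.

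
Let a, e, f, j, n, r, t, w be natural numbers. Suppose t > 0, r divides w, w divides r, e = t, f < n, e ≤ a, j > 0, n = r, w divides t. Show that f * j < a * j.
r divides w and w divides r, hence r = w. n = r, so n = w. From f < n, f < w. w divides t and t > 0, hence w ≤ t. From e = t and e ≤ a, t ≤ a. w ≤ t, so w ≤ a. f < w, so f < a. Combined with j > 0, by multiplying by a positive, f * j < a * j.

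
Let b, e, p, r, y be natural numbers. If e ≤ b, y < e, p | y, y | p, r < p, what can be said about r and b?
r < b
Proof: p | y and y | p, hence p = y. Since r < p, r < y. y < e and e ≤ b, hence y < b. From r < y, r < b.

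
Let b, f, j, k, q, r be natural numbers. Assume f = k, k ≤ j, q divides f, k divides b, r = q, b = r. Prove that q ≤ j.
b = r and r = q, so b = q. k divides b, so k divides q. Since f = k and q divides f, q divides k. k divides q, so k = q. k ≤ j, so q ≤ j.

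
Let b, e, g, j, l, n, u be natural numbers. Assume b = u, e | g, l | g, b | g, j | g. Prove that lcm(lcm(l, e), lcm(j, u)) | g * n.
From l | g and e | g, lcm(l, e) | g. b = u and b | g, hence u | g. Since j | g, lcm(j, u) | g. Because lcm(l, e) | g, lcm(lcm(l, e), lcm(j, u)) | g. Then lcm(lcm(l, e), lcm(j, u)) | g * n.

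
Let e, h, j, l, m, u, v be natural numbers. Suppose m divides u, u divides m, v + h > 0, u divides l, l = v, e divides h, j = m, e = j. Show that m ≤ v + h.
Because u divides m and m divides u, u = m. Because u divides l, m divides l. Since l = v, m divides v. e = j and j = m, so e = m. e divides h, so m divides h. Because m divides v, m divides v + h. Since v + h > 0, m ≤ v + h.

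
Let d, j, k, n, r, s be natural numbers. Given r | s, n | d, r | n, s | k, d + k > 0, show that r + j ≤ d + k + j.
r | n and n | d, therefore r | d. r | s and s | k, hence r | k. r | d, so r | d + k. Since d + k > 0, r ≤ d + k. Then r + j ≤ d + k + j.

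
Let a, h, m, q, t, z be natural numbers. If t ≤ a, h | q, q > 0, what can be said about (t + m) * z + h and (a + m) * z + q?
(t + m) * z + h ≤ (a + m) * z + q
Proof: t ≤ a, therefore t + m ≤ a + m. Then (t + m) * z ≤ (a + m) * z. From h | q and q > 0, h ≤ q. Since (t + m) * z ≤ (a + m) * z, (t + m) * z + h ≤ (a + m) * z + q.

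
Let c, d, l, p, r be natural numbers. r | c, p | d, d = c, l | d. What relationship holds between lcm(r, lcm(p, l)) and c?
lcm(r, lcm(p, l)) | c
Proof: p | d and l | d, hence lcm(p, l) | d. Because d = c, lcm(p, l) | c. r | c, so lcm(r, lcm(p, l)) | c.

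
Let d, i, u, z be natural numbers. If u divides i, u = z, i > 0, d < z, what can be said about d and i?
d < i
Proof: u = z and u divides i, thus z divides i. From i > 0, z ≤ i. d < z, so d < i.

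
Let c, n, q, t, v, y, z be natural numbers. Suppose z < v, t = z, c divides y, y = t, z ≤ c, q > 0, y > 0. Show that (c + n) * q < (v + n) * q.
y = t and t = z, hence y = z. Because c divides y and y > 0, c ≤ y. Since y = z, c ≤ z. z ≤ c, so z = c. Since z < v, c < v. Then c + n < v + n. From q > 0, by multiplying by a positive, (c + n) * q < (v + n) * q.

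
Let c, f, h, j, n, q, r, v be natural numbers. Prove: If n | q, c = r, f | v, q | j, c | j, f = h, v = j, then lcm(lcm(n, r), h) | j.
n | q and q | j, so n | j. From c = r and c | j, r | j. n | j, so lcm(n, r) | j. v = j and f | v, thus f | j. From f = h, h | j. From lcm(n, r) | j, lcm(lcm(n, r), h) | j.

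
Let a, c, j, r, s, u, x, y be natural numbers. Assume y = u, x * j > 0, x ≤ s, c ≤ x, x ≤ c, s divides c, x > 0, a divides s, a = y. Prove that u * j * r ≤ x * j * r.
a = y and y = u, hence a = u. c ≤ x and x ≤ c, so c = x. Since s divides c, s divides x. Since x > 0, s ≤ x. Because x ≤ s, s = x. From a divides s, a divides x. From a = u, u divides x. Then u * j divides x * j. x * j > 0, so u * j ≤ x * j. By multiplying by a non-negative, u * j * r ≤ x * j * r.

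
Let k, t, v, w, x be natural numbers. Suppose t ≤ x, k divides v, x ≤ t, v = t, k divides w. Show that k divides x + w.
Since t ≤ x and x ≤ t, t = x. v = t and k divides v, so k divides t. From t = x, k divides x. Since k divides w, k divides x + w.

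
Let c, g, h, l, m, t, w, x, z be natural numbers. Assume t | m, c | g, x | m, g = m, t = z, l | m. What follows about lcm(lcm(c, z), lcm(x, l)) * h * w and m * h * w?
lcm(lcm(c, z), lcm(x, l)) * h * w | m * h * w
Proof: g = m and c | g, hence c | m. Because t = z and t | m, z | m. c | m, so lcm(c, z) | m. x | m and l | m, hence lcm(x, l) | m. Because lcm(c, z) | m, lcm(lcm(c, z), lcm(x, l)) | m. Then lcm(lcm(c, z), lcm(x, l)) * h | m * h. Then lcm(lcm(c, z), lcm(x, l)) * h * w | m * h * w.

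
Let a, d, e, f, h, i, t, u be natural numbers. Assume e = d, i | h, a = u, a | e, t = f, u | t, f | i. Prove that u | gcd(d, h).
From e = d and a | e, a | d. a = u, so u | d. From t = f and u | t, u | f. Since f | i, u | i. i | h, so u | h. u | d, so u | gcd(d, h).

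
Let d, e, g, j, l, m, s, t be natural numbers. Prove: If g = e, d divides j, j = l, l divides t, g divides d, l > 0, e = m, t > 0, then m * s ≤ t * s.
g = e and e = m, hence g = m. g divides d, so m divides d. From j = l and d divides j, d divides l. Since m divides d, m divides l. Since l > 0, m ≤ l. l divides t and t > 0, therefore l ≤ t. Since m ≤ l, m ≤ t. By multiplying by a non-negative, m * s ≤ t * s.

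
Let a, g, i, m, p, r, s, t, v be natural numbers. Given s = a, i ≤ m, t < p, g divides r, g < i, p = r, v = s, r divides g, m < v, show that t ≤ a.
p = r and t < p, hence t < r. Because v = s and s = a, v = a. g divides r and r divides g, hence g = r. Since i ≤ m and m < v, i < v. Because g < i, g < v. Since g = r, r < v. Since v = a, r < a. Since t < r, t < a. Then t ≤ a.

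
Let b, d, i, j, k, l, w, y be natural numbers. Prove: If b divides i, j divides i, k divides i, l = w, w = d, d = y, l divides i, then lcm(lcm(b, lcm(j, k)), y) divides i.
j divides i and k divides i, thus lcm(j, k) divides i. From b divides i, lcm(b, lcm(j, k)) divides i. l = w and w = d, therefore l = d. d = y, so l = y. l divides i, so y divides i. Since lcm(b, lcm(j, k)) divides i, lcm(lcm(b, lcm(j, k)), y) divides i.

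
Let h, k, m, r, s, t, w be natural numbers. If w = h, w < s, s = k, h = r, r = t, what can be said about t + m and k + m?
t + m < k + m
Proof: Since w = h and h = r, w = r. Since r = t, w = t. Because s = k and w < s, w < k. w = t, so t < k. Then t + m < k + m.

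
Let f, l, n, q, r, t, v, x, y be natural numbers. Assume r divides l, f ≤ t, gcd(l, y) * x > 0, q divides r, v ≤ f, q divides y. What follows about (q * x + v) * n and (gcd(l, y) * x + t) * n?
(q * x + v) * n ≤ (gcd(l, y) * x + t) * n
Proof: q divides r and r divides l, so q divides l. Since q divides y, q divides gcd(l, y). Then q * x divides gcd(l, y) * x. gcd(l, y) * x > 0, so q * x ≤ gcd(l, y) * x. v ≤ f and f ≤ t, hence v ≤ t. q * x ≤ gcd(l, y) * x, so q * x + v ≤ gcd(l, y) * x + t. By multiplying by a non-negative, (q * x + v) * n ≤ (gcd(l, y) * x + t) * n.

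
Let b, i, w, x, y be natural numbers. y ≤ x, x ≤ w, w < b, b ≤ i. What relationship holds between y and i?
y < i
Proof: x ≤ w and w < b, hence x < b. y ≤ x, so y < b. b ≤ i, so y < i.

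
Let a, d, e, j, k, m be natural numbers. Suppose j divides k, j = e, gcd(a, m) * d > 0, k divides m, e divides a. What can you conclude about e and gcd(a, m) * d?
e ≤ gcd(a, m) * d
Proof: From j = e and j divides k, e divides k. Since k divides m, e divides m. Since e divides a, e divides gcd(a, m). Then e divides gcd(a, m) * d. gcd(a, m) * d > 0, so e ≤ gcd(a, m) * d.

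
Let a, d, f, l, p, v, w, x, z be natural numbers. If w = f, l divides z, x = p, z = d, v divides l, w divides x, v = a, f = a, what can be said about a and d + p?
a divides d + p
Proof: Since v divides l and l divides z, v divides z. z = d, so v divides d. Since v = a, a divides d. w = f and f = a, therefore w = a. Because w divides x, a divides x. From x = p, a divides p. Since a divides d, a divides d + p.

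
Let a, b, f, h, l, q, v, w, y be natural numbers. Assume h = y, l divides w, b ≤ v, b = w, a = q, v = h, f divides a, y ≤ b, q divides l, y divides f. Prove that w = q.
v = h and h = y, therefore v = y. Since b ≤ v, b ≤ y. Since y ≤ b, y = b. b = w, so y = w. Since y divides f and f divides a, y divides a. a = q, so y divides q. Since y = w, w divides q. Because q divides l and l divides w, q divides w. Because w divides q, w = q.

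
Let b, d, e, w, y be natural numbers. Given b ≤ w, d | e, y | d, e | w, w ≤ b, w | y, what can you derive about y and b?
y = b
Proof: y | d and d | e, thus y | e. e | w, so y | w. w | y, so y = w. Because w ≤ b and b ≤ w, w = b. y = w, so y = b.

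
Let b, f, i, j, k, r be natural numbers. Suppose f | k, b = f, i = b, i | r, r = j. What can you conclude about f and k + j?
f | k + j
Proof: i = b and b = f, hence i = f. i | r, so f | r. r = j, so f | j. Since f | k, f | k + j.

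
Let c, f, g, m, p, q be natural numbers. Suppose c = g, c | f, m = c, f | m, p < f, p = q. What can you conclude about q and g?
q < g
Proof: From m = c and f | m, f | c. Since c | f, f = c. From c = g, f = g. p = q and p < f, therefore q < f. f = g, so q < g.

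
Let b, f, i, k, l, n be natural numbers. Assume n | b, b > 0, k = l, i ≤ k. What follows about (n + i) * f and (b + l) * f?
(n + i) * f ≤ (b + l) * f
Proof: From n | b and b > 0, n ≤ b. k = l and i ≤ k, therefore i ≤ l. Since n ≤ b, n + i ≤ b + l. Then (n + i) * f ≤ (b + l) * f.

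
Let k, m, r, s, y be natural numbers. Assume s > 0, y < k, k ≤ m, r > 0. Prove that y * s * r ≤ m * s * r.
y < k and k ≤ m, thus y < m. Using s > 0 and multiplying by a positive, y * s < m * s. Because r > 0, by multiplying by a positive, y * s * r < m * s * r. Then y * s * r ≤ m * s * r.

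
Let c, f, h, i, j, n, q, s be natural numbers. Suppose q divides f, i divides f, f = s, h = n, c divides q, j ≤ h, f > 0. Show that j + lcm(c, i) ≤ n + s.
From h = n and j ≤ h, j ≤ n. c divides q and q divides f, therefore c divides f. From i divides f, lcm(c, i) divides f. f > 0, so lcm(c, i) ≤ f. Since f = s, lcm(c, i) ≤ s. Since j ≤ n, j + lcm(c, i) ≤ n + s.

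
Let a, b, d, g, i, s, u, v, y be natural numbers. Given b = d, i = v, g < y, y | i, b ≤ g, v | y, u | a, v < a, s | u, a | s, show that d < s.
Because s | u and u | a, s | a. a | s, so a = s. i = v and y | i, hence y | v. Since v | y, y = v. g < y, so g < v. v < a, so g < a. b ≤ g, so b < a. b = d, so d < a. Since a = s, d < s.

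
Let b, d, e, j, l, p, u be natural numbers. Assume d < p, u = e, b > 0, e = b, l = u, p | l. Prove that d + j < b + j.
Because l = u and u = e, l = e. Since e = b, l = b. p | l, so p | b. b > 0, so p ≤ b. Since d < p, d < b. Then d + j < b + j.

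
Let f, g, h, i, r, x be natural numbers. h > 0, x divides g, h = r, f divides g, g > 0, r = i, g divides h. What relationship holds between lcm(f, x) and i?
lcm(f, x) ≤ i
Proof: f divides g and x divides g, so lcm(f, x) divides g. From g > 0, lcm(f, x) ≤ g. h = r and r = i, thus h = i. g divides h and h > 0, therefore g ≤ h. Because h = i, g ≤ i. Since lcm(f, x) ≤ g, lcm(f, x) ≤ i.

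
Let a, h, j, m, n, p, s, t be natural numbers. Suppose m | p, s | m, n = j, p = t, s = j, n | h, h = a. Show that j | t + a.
s | m and m | p, thus s | p. Since p = t, s | t. Since s = j, j | t. n = j and n | h, therefore j | h. Since h = a, j | a. Since j | t, j | t + a.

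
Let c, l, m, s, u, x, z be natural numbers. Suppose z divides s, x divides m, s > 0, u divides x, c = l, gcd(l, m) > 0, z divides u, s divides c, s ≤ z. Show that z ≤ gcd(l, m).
From z divides s and s > 0, z ≤ s. s ≤ z, so s = z. Because c = l and s divides c, s divides l. s = z, so z divides l. Because z divides u and u divides x, z divides x. Since x divides m, z divides m. Because z divides l, z divides gcd(l, m). Since gcd(l, m) > 0, z ≤ gcd(l, m).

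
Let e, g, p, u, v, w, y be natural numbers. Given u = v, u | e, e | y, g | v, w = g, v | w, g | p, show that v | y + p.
u = v and u | e, therefore v | e. Because e | y, v | y. w = g and v | w, hence v | g. g | v, so g = v. Since g | p, v | p. Since v | y, v | y + p.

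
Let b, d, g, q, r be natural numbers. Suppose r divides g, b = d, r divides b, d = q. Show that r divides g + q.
b = d and d = q, therefore b = q. Since r divides b, r divides q. r divides g, so r divides g + q.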